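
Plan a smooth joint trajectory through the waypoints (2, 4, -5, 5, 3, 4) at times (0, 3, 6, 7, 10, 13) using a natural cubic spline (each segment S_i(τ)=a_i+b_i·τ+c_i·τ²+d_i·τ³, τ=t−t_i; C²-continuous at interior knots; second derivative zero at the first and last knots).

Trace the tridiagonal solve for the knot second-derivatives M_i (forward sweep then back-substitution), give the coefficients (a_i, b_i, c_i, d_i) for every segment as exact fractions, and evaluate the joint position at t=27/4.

Δ: Δ0=2/3, Δ1=-3, Δ2=10, Δ3=-2/3, Δ4=1/3
row 1: diag=12, rhs=-22; c'=1/4, d'=-11/6
row 2: denom=8−3·1/4=29/4; d'=(78−3·-11/6)/(29/4)=334/29
row 3: denom=8−1·4/29=228/29; d'=(-64−1·334/29)/(228/29)=-365/38
row 4: denom=12−3·29/76=825/76; d'=(6−3·-365/38)/(825/76)=882/275
back: M4=882/275
back: M3=-365/38−29/76·882/275=-2978/275
back: M2=334/29−4/29·-2978/275=3578/275
back: M1=-11/6−1/4·3578/275=-4196/825
M: M0=0, M1=-4196/825, M2=3578/275, M3=-2978/275, M4=882/275, M5=0
seg 0: a=2, c=M0/2=0, d=(M1−M0)/(6·3)=-2098/7425, b=Δ0−h0·(2M0+M1)/6=2648/825
seg 1: a=4, c=M1/2=-2098/825, d=(M2−M1)/(6·3)=1493/1485, b=Δ1−h1·(2M1+M2)/6=-3646/825
seg 2: a=-5, c=M2/2=1789/275, d=(M3−M2)/(6·1)=-298/75, b=Δ2−h2·(2M2+M3)/6=6161/825
seg 3: a=5, c=M3/2=-1489/275, d=(M4−M3)/(6·3)=386/495, b=Δ3−h3·(2M3+M4)/6=7061/825
seg 4: a=3, c=M4/2=441/275, d=(M5−M4)/(6·3)=-49/275, b=Δ4−h4·(2M4+M5)/6=-2371/825
t_q=27/4 → seg 2, τ=3/4; S=-5+6161/825·τ+1789/275·τ²+-298/75·τ³=22739/8800

  seg 0: a=2 b=2648/825 c=0 d=-2098/7425
  seg 1: a=4 b=-3646/825 c=-2098/825 d=1493/1485
  seg 2: a=-5 b=6161/825 c=1789/275 d=-298/75
  seg 3: a=5 b=7061/825 c=-1489/275 d=386/495
  seg 4: a=3 b=-2371/825 c=441/275 d=-49/275
S(27/4) = 22739/8800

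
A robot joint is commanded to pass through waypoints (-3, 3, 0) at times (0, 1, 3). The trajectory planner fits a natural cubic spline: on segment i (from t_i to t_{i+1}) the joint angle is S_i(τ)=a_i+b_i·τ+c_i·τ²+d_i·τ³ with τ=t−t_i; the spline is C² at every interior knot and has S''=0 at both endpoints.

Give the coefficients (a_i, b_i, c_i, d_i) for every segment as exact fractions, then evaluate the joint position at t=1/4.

  seg 0: a=-3 b=29/4 c=0 d=-5/4
  seg 1: a=3 b=7/2 c=-15/4 d=5/8
S(1/4) = -309/256

Δ: Δ0=6, Δ1=-3/2
row 1: diag=6, rhs=-45; c'=1/3, d'=-15/2
back: M1=-15/2
M: M0=0, M1=-15/2, M2=0
seg 0: a=-3, c=M0/2=0, d=(M1−M0)/(6·1)=-5/4, b=Δ0−h0·(2M0+M1)/6=29/4
seg 1: a=3, c=M1/2=-15/4, d=(M2−M1)/(6·2)=5/8, b=Δ1−h1·(2M1+M2)/6=7/2
t_q=1/4 → seg 0, τ=1/4; S=-3+29/4·τ+0·τ²+-5/4·τ³=-309/256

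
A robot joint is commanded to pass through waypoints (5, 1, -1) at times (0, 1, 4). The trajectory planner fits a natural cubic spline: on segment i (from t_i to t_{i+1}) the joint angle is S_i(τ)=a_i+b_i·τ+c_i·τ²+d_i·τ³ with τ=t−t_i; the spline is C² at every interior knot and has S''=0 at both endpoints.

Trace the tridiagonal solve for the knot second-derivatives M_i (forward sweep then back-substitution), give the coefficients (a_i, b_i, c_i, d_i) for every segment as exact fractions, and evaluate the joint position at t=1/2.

  seg 0: a=5 b=-53/12 c=0 d=5/12
  seg 1: a=1 b=-19/6 c=5/4 d=-5/36
S(1/2) = 91/32

Δ: Δ0=-4, Δ1=-2/3
row 1: diag=8, rhs=20; c'=3/8, d'=5/2
back: M1=5/2
M: M0=0, M1=5/2, M2=0
seg 0: a=5, c=M0/2=0, d=(M1−M0)/(6·1)=5/12, b=Δ0−h0·(2M0+M1)/6=-53/12
seg 1: a=1, c=M1/2=5/4, d=(M2−M1)/(6·3)=-5/36, b=Δ1−h1·(2M1+M2)/6=-19/6
t_q=1/2 → seg 0, τ=1/2; S=5+-53/12·τ+0·τ²+5/12·τ³=91/32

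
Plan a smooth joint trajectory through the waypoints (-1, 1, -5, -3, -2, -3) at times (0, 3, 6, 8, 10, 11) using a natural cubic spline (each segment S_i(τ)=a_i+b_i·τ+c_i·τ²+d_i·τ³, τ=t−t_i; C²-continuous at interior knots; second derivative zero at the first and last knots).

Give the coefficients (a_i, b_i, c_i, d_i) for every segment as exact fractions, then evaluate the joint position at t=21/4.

Δ: Δ0=2/3, Δ1=-2, Δ2=1, Δ3=1/2, Δ4=-1
row 1: diag=12, rhs=-16; c'=1/4, d'=-4/3
row 2: denom=10−3·1/4=37/4; d'=(18−3·-4/3)/(37/4)=88/37
row 3: denom=8−2·8/37=280/37; d'=(-3−2·88/37)/(280/37)=-41/40
row 4: denom=6−2·37/140=383/70; d'=(-9−2·-41/40)/(383/70)=-973/766
back: M4=-973/766
back: M3=-41/40−37/140·-973/766=-264/383
back: M2=88/37−8/37·-264/383=968/383
back: M1=-4/3−1/4·968/383=-2258/1149
M: M0=0, M1=-2258/1149, M2=968/383, M3=-264/383, M4=-973/766, M5=0
seg 0: a=-1, c=M0/2=0, d=(M1−M0)/(6·3)=-1129/10341, b=Δ0−h0·(2M0+M1)/6=1895/1149
seg 1: a=1, c=M1/2=-1129/1149, d=(M2−M1)/(6·3)=2581/10341, b=Δ1−h1·(2M1+M2)/6=-1492/1149
seg 2: a=-5, c=M2/2=484/383, d=(M3−M2)/(6·2)=-308/1149, b=Δ2−h2·(2M2+M3)/6=-523/1149
seg 3: a=-3, c=M3/2=-132/383, d=(M4−M3)/(6·2)=-445/9192, b=Δ3−h3·(2M3+M4)/6=1589/1149
seg 4: a=-2, c=M4/2=-973/1532, d=(M5−M4)/(6·1)=973/4596, b=Δ4−h4·(2M4+M5)/6=-1325/2298
t_q=21/4 → seg 1, τ=9/4; S=1+-1492/1149·τ+-1129/1149·τ²+2581/10341·τ³=-99349/24512

  seg 0: a=-1 b=1895/1149 c=0 d=-1129/10341
  seg 1: a=1 b=-1492/1149 c=-1129/1149 d=2581/10341
  seg 2: a=-5 b=-523/1149 c=484/383 d=-308/1149
  seg 3: a=-3 b=1589/1149 c=-132/383 d=-445/9192
  seg 4: a=-2 b=-1325/2298 c=-973/1532 d=973/4596
S(21/4) = -99349/24512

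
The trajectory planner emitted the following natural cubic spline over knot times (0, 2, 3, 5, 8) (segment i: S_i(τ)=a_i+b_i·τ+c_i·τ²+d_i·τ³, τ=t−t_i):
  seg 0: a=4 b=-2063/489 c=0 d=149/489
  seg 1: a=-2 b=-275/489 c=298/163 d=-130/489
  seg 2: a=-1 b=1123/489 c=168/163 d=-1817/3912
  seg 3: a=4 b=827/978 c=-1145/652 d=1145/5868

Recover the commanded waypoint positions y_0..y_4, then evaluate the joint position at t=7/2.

y_0 = S_0(0) = a_0 = 4
y_1 = S_1(0) = a_1 = -2
y_2 = S_2(0) = a_2 = -1
y_3 = S_3(0) = a_3 = 4
y_4 = S_3(3) = -4
t_q=7/2 is in segment 2 (τ=1/2); S_2(τ)=3629/10432

y_0=4 y_1=-2 y_2=-1 y_3=4 y_4=-4
S(7/2) = 3629/10432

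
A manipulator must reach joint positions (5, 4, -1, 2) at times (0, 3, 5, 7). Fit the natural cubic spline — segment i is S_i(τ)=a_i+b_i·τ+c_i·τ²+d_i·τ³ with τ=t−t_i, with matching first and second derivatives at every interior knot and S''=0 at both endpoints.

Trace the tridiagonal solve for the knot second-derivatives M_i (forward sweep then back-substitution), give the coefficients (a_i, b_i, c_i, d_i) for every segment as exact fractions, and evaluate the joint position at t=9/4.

Δ: Δ0=-1/3, Δ1=-5/2, Δ2=3/2
row 1: diag=10, rhs=-13; c'=1/5, d'=-13/10
row 2: denom=8−2·1/5=38/5; d'=(24−2·-13/10)/(38/5)=7/2
back: M2=7/2
back: M1=-13/10−1/5·7/2=-2
M: M0=0, M1=-2, M2=7/2, M3=0
seg 0: a=5, c=M0/2=0, d=(M1−M0)/(6·3)=-1/9, b=Δ0−h0·(2M0+M1)/6=2/3
seg 1: a=4, c=M1/2=-1, d=(M2−M1)/(6·2)=11/24, b=Δ1−h1·(2M1+M2)/6=-7/3
seg 2: a=-1, c=M2/2=7/4, d=(M3−M2)/(6·2)=-7/24, b=Δ2−h2·(2M2+M3)/6=-5/6
t_q=9/4 → seg 0, τ=9/4; S=5+2/3·τ+0·τ²+-1/9·τ³=335/64

  seg 0: a=5 b=2/3 c=0 d=-1/9
  seg 1: a=4 b=-7/3 c=-1 d=11/24
  seg 2: a=-1 b=-5/6 c=7/4 d=-7/24
S(9/4) = 335/64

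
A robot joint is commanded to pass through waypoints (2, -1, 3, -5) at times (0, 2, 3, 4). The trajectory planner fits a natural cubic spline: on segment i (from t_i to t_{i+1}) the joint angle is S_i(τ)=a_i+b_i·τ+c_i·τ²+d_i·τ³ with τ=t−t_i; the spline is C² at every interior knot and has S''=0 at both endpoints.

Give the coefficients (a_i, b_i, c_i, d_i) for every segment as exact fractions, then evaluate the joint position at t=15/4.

  seg 0: a=2 b=-205/46 c=0 d=17/23
  seg 1: a=-1 b=203/46 c=102/23 d=-223/46
  seg 2: a=3 b=-29/23 c=-465/46 d=155/46
S(15/4) = -6507/2944

Δ: Δ0=-3/2, Δ1=4, Δ2=-8
row 1: diag=6, rhs=33; c'=1/6, d'=11/2
row 2: denom=4−1·1/6=23/6; d'=(-72−1·11/2)/(23/6)=-465/23
back: M2=-465/23
back: M1=11/2−1/6·-465/23=204/23
M: M0=0, M1=204/23, M2=-465/23, M3=0
seg 0: a=2, c=M0/2=0, d=(M1−M0)/(6·2)=17/23, b=Δ0−h0·(2M0+M1)/6=-205/46
seg 1: a=-1, c=M1/2=102/23, d=(M2−M1)/(6·1)=-223/46, b=Δ1−h1·(2M1+M2)/6=203/46
seg 2: a=3, c=M2/2=-465/46, d=(M3−M2)/(6·1)=155/46, b=Δ2−h2·(2M2+M3)/6=-29/23
t_q=15/4 → seg 2, τ=3/4; S=3+-29/23·τ+-465/46·τ²+155/46·τ³=-6507/2944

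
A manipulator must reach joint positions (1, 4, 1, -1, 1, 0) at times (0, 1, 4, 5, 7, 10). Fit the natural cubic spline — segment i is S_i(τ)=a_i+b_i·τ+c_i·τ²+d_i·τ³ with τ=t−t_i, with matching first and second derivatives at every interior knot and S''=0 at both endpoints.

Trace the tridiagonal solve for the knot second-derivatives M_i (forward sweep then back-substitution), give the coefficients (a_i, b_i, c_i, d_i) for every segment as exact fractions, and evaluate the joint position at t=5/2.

  seg 0: a=1 b=5243/1500 c=0 d=-743/1500
  seg 1: a=4 b=1507/750 c=-743/500 d=2173/13500
  seg 2: a=1 b=-3841/1500 c=-14/375 d=299/500
  seg 3: a=-1 b=-631/750 c=527/300 d=-209/500
  seg 4: a=1 b=877/750 c=-1127/1500 d=1127/13500
S(5/2) = 3371/800

Δ: Δ0=3, Δ1=-1, Δ2=-2, Δ3=1, Δ4=-1/3
row 1: diag=8, rhs=-24; c'=3/8, d'=-3
row 2: denom=8−3·3/8=55/8; d'=(-6−3·-3)/(55/8)=24/55
row 3: denom=6−1·8/55=322/55; d'=(18−1·24/55)/(322/55)=3
row 4: denom=10−2·55/161=1500/161; d'=(-8−2·3)/(1500/161)=-1127/750
back: M4=-1127/750
back: M3=3−55/161·-1127/750=527/150
back: M2=24/55−8/55·527/150=-28/375
back: M1=-3−3/8·-28/375=-743/250
M: M0=0, M1=-743/250, M2=-28/375, M3=527/150, M4=-1127/750, M5=0
seg 0: a=1, c=M0/2=0, d=(M1−M0)/(6·1)=-743/1500, b=Δ0−h0·(2M0+M1)/6=5243/1500
seg 1: a=4, c=M1/2=-743/500, d=(M2−M1)/(6·3)=2173/13500, b=Δ1−h1·(2M1+M2)/6=1507/750
seg 2: a=1, c=M2/2=-14/375, d=(M3−M2)/(6·1)=299/500, b=Δ2−h2·(2M2+M3)/6=-3841/1500
seg 3: a=-1, c=M3/2=527/300, d=(M4−M3)/(6·2)=-209/500, b=Δ3−h3·(2M3+M4)/6=-631/750
seg 4: a=1, c=M4/2=-1127/1500, d=(M5−M4)/(6·3)=1127/13500, b=Δ4−h4·(2M4+M5)/6=877/750
t_q=5/2 → seg 1, τ=3/2; S=4+1507/750·τ+-743/500·τ²+2173/13500·τ³=3371/800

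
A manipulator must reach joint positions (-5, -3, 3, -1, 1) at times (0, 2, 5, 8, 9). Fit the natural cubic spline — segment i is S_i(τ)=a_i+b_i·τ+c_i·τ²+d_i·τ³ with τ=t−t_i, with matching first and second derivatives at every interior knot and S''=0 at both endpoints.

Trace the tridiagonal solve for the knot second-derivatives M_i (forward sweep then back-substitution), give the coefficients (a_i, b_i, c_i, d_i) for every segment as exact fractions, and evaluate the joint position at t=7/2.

Δ: Δ0=1, Δ1=2, Δ2=-4/3, Δ3=2
row 1: diag=10, rhs=6; c'=3/10, d'=3/5
row 2: denom=12−3·3/10=111/10; d'=(-20−3·3/5)/(111/10)=-218/111
row 3: denom=8−3·10/37=266/37; d'=(20−3·-218/111)/(266/37)=479/133
back: M3=479/133
back: M2=-218/111−10/37·479/133=-1172/399
back: M1=3/5−3/10·-1172/399=197/133
M: M0=0, M1=197/133, M2=-1172/399, M3=479/133, M4=0
seg 0: a=-5, c=M0/2=0, d=(M1−M0)/(6·2)=197/1596, b=Δ0−h0·(2M0+M1)/6=202/399
seg 1: a=-3, c=M1/2=197/266, d=(M2−M1)/(6·3)=-1763/7182, b=Δ1−h1·(2M1+M2)/6=793/399
seg 2: a=3, c=M2/2=-586/399, d=(M3−M2)/(6·3)=2609/7182, b=Δ2−h2·(2M2+M3)/6=-157/798
seg 3: a=-1, c=M3/2=479/266, d=(M4−M3)/(6·1)=-479/798, b=Δ3−h3·(2M3+M4)/6=319/399
t_q=7/2 → seg 1, τ=3/2; S=-3+793/399·τ+197/266·τ²+-1763/7182·τ³=249/304

  seg 0: a=-5 b=202/399 c=0 d=197/1596
  seg 1: a=-3 b=793/399 c=197/266 d=-1763/7182
  seg 2: a=3 b=-157/798 c=-586/399 d=2609/7182
  seg 3: a=-1 b=319/399 c=479/266 d=-479/798
S(7/2) = 249/304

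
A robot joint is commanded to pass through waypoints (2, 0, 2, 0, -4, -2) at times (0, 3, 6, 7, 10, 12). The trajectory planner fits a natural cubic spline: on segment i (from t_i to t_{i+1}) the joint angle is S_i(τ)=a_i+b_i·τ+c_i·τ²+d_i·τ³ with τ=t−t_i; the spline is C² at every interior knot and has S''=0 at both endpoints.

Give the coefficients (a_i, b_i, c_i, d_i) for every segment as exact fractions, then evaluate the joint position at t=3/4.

Δ: Δ0=-2/3, Δ1=2/3, Δ2=-2, Δ3=-4/3, Δ4=1
row 1: diag=12, rhs=8; c'=1/4, d'=2/3
row 2: denom=8−3·1/4=29/4; d'=(-16−3·2/3)/(29/4)=-72/29
row 3: denom=8−1·4/29=228/29; d'=(4−1·-72/29)/(228/29)=47/57
row 4: denom=10−3·29/76=673/76; d'=(14−3·47/57)/(673/76)=876/673
back: M4=876/673
back: M3=47/57−29/76·876/673=662/2019
back: M2=-72/29−4/29·662/2019=-5104/2019
back: M1=2/3−1/4·-5104/2019=874/673
M: M0=0, M1=874/673, M2=-5104/2019, M3=662/2019, M4=876/673, M5=0
seg 0: a=2, c=M0/2=0, d=(M1−M0)/(6·3)=437/6057, b=Δ0−h0·(2M0+M1)/6=-2657/2019
seg 1: a=0, c=M1/2=437/673, d=(M2−M1)/(6·3)=-3863/18171, b=Δ1−h1·(2M1+M2)/6=1276/2019
seg 2: a=2, c=M2/2=-2552/2019, d=(M3−M2)/(6·1)=961/2019, b=Δ2−h2·(2M2+M3)/6=-2447/2019
seg 3: a=0, c=M3/2=331/2019, d=(M4−M3)/(6·3)=983/18171, b=Δ3−h3·(2M3+M4)/6=-1556/673
seg 4: a=-4, c=M4/2=438/673, d=(M5−M4)/(6·2)=-73/673, b=Δ4−h4·(2M4+M5)/6=89/673
t_q=3/4 → seg 0, τ=3/4; S=2+-2657/2019·τ+0·τ²+437/6057·τ³=44943/43072

  seg 0: a=2 b=-2657/2019 c=0 d=437/6057
  seg 1: a=0 b=1276/2019 c=437/673 d=-3863/18171
  seg 2: a=2 b=-2447/2019 c=-2552/2019 d=961/2019
  seg 3: a=0 b=-1556/673 c=331/2019 d=983/18171
  seg 4: a=-4 b=89/673 c=438/673 d=-73/673
S(3/4) = 44943/43072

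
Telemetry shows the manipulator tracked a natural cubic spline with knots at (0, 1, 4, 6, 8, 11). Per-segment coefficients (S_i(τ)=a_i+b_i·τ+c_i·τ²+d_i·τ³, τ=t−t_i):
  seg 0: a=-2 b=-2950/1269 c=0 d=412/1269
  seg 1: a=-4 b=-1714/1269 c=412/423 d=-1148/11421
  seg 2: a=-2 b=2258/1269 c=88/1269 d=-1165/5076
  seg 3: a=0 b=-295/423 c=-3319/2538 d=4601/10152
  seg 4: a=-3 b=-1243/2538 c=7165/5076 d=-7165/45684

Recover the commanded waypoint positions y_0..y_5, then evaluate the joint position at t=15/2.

y_0=-2 y_1=-4 y_2=-2 y_3=0 y_4=-3 y_5=4
S(15/2) = -22189/9024

y_0 = S_0(0) = a_0 = -2
y_1 = S_1(0) = a_1 = -4
y_2 = S_2(0) = a_2 = -2
y_3 = S_3(0) = a_3 = 0
y_4 = S_4(0) = a_4 = -3
y_5 = S_4(3) = 4
t_q=15/2 is in segment 3 (τ=3/2); S_3(τ)=-22189/9024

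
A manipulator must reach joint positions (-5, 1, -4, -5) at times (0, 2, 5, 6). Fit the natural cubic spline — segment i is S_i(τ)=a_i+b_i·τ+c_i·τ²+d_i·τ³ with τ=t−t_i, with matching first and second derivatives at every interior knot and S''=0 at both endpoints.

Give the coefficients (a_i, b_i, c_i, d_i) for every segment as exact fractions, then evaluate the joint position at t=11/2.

Δ: Δ0=3, Δ1=-5/3, Δ2=-1
row 1: diag=10, rhs=-28; c'=3/10, d'=-14/5
row 2: denom=8−3·3/10=71/10; d'=(4−3·-14/5)/(71/10)=124/71
back: M2=124/71
back: M1=-14/5−3/10·124/71=-236/71
M: M0=0, M1=-236/71, M2=124/71, M3=0
seg 0: a=-5, c=M0/2=0, d=(M1−M0)/(6·2)=-59/213, b=Δ0−h0·(2M0+M1)/6=875/213
seg 1: a=1, c=M1/2=-118/71, d=(M2−M1)/(6·3)=20/71, b=Δ1−h1·(2M1+M2)/6=167/213
seg 2: a=-4, c=M2/2=62/71, d=(M3−M2)/(6·1)=-62/213, b=Δ2−h2·(2M2+M3)/6=-337/213
t_q=11/2 → seg 2, τ=1/2; S=-4+-337/213·τ+62/71·τ²+-62/213·τ³=-1309/284

  seg 0: a=-5 b=875/213 c=0 d=-59/213
  seg 1: a=1 b=167/213 c=-118/71 d=20/71
  seg 2: a=-4 b=-337/213 c=62/71 d=-62/213
S(11/2) = -1309/284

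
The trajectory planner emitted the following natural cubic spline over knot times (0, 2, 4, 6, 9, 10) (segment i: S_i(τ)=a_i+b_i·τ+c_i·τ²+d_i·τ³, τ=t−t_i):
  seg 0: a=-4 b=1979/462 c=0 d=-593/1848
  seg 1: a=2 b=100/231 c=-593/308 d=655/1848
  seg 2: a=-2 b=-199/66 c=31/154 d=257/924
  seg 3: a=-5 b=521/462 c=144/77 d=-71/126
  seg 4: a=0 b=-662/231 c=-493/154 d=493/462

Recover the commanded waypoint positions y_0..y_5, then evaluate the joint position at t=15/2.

y_0=-4 y_1=2 y_2=-2 y_3=-5 y_4=0 y_5=-5
S(15/2) = -1235/1232

y_0 = S_0(0) = a_0 = -4
y_1 = S_1(0) = a_1 = 2
y_2 = S_2(0) = a_2 = -2
y_3 = S_3(0) = a_3 = -5
y_4 = S_4(0) = a_4 = 0
y_5 = S_4(1) = -5
t_q=15/2 is in segment 3 (τ=3/2); S_3(τ)=-1235/1232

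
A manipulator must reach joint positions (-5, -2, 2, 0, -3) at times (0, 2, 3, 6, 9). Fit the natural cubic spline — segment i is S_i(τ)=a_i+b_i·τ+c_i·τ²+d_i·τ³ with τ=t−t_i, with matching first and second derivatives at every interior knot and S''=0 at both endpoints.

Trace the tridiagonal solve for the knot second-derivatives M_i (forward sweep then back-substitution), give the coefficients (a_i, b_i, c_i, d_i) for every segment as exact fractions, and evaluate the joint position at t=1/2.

  seg 0: a=-5 b=22/51 c=0 d=109/408
  seg 1: a=-2 b=371/102 c=109/68 d=-253/204
  seg 2: a=2 b=637/204 c=-36/17 d=523/1836
  seg 3: a=0 b=-193/102 c=91/204 d=-91/1836
S(1/2) = -5169/1088

Δ: Δ0=3/2, Δ1=4, Δ2=-2/3, Δ3=-1
row 1: diag=6, rhs=15; c'=1/6, d'=5/2
row 2: denom=8−1·1/6=47/6; d'=(-28−1·5/2)/(47/6)=-183/47
row 3: denom=12−3·18/47=510/47; d'=(-2−3·-183/47)/(510/47)=91/102
back: M3=91/102
back: M2=-183/47−18/47·91/102=-72/17
back: M1=5/2−1/6·-72/17=109/34
M: M0=0, M1=109/34, M2=-72/17, M3=91/102, M4=0
seg 0: a=-5, c=M0/2=0, d=(M1−M0)/(6·2)=109/408, b=Δ0−h0·(2M0+M1)/6=22/51
seg 1: a=-2, c=M1/2=109/68, d=(M2−M1)/(6·1)=-253/204, b=Δ1−h1·(2M1+M2)/6=371/102
seg 2: a=2, c=M2/2=-36/17, d=(M3−M2)/(6·3)=523/1836, b=Δ2−h2·(2M2+M3)/6=637/204
seg 3: a=0, c=M3/2=91/204, d=(M4−M3)/(6·3)=-91/1836, b=Δ3−h3·(2M3+M4)/6=-193/102
t_q=1/2 → seg 0, τ=1/2; S=-5+22/51·τ+0·τ²+109/408·τ³=-5169/1088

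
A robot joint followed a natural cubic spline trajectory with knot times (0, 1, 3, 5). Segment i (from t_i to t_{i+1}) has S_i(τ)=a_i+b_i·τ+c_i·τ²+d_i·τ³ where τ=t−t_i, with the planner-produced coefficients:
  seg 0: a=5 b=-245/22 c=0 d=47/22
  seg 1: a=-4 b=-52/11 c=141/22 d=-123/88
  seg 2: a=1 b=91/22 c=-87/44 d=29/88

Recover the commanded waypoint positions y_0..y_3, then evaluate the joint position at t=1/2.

y_0 = S_0(0) = a_0 = 5
y_1 = S_1(0) = a_1 = -4
y_2 = S_2(0) = a_2 = 1
y_3 = S_2(2) = 4
t_q=1/2 is in segment 0 (τ=1/2); S_0(τ)=-53/176

y_0=5 y_1=-4 y_2=1 y_3=4
S(1/2) = -53/176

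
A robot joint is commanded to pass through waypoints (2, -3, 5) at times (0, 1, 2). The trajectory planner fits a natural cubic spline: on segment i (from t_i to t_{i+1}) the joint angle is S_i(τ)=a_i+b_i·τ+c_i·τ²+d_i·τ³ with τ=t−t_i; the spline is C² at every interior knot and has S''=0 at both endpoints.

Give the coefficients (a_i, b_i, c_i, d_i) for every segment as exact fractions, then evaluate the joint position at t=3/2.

  seg 0: a=2 b=-33/4 c=0 d=13/4
  seg 1: a=-3 b=3/2 c=39/4 d=-13/4
S(3/2) = -7/32

Δ: Δ0=-5, Δ1=8
row 1: diag=4, rhs=78; c'=1/4, d'=39/2
back: M1=39/2
M: M0=0, M1=39/2, M2=0
seg 0: a=2, c=M0/2=0, d=(M1−M0)/(6·1)=13/4, b=Δ0−h0·(2M0+M1)/6=-33/4
seg 1: a=-3, c=M1/2=39/4, d=(M2−M1)/(6·1)=-13/4, b=Δ1−h1·(2M1+M2)/6=3/2
t_q=3/2 → seg 1, τ=1/2; S=-3+3/2·τ+39/4·τ²+-13/4·τ³=-7/32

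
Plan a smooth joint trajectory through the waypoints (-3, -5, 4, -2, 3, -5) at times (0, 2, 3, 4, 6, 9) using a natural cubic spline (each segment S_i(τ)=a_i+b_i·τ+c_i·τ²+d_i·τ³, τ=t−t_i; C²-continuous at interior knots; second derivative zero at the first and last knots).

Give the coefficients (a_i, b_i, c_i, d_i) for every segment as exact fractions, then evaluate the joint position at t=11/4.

  seg 0: a=-3 b=-5534/921 c=0 d=4613/3684
  seg 1: a=-5 b=8305/921 c=4613/614 d=-13871/1842
  seg 2: a=4 b=2675/1842 c=-4629/307 d=14047/1842
  seg 3: a=-2 b=-5366/921 c=4789/614 d=-13397/7368
  seg 4: a=3 b=6545/1842 c=-3819/1228 d=1273/3684
S(11/4) = 110509/39296

Δ: Δ0=-1, Δ1=9, Δ2=-6, Δ3=5/2, Δ4=-8/3
row 1: diag=6, rhs=60; c'=1/6, d'=10
row 2: denom=4−1·1/6=23/6; d'=(-90−1·10)/(23/6)=-600/23
row 3: denom=6−1·6/23=132/23; d'=(51−1·-600/23)/(132/23)=591/44
row 4: denom=10−2·23/66=307/33; d'=(-31−2·591/44)/(307/33)=-3819/614
back: M4=-3819/614
back: M3=591/44−23/66·-3819/614=4789/307
back: M2=-600/23−6/23·4789/307=-9258/307
back: M1=10−1/6·-9258/307=4613/307
M: M0=0, M1=4613/307, M2=-9258/307, M3=4789/307, M4=-3819/614, M5=0
seg 0: a=-3, c=M0/2=0, d=(M1−M0)/(6·2)=4613/3684, b=Δ0−h0·(2M0+M1)/6=-5534/921
seg 1: a=-5, c=M1/2=4613/614, d=(M2−M1)/(6·1)=-13871/1842, b=Δ1−h1·(2M1+M2)/6=8305/921
seg 2: a=4, c=M2/2=-4629/307, d=(M3−M2)/(6·1)=14047/1842, b=Δ2−h2·(2M2+M3)/6=2675/1842
seg 3: a=-2, c=M3/2=4789/614, d=(M4−M3)/(6·2)=-13397/7368, b=Δ3−h3·(2M3+M4)/6=-5366/921
seg 4: a=3, c=M4/2=-3819/1228, d=(M5−M4)/(6·3)=1273/3684, b=Δ4−h4·(2M4+M5)/6=6545/1842
t_q=11/4 → seg 1, τ=3/4; S=-5+8305/921·τ+4613/614·τ²+-13871/1842·τ³=110509/39296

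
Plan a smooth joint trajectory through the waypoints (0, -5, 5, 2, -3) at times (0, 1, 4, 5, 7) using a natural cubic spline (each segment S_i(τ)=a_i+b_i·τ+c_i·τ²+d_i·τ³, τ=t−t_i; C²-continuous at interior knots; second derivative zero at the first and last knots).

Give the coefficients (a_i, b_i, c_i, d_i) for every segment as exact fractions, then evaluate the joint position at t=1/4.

  seg 0: a=0 b=-12703/1932 c=0 d=3043/1932
  seg 1: a=-5 b=-1787/966 c=3043/644 d=-5791/5796
  seg 2: a=5 b=-919/1932 c=-687/161 d=481/276
  seg 3: a=2 b=-3653/966 c=619/644 d=-619/3864
S(1/4) = -66735/41216

Δ: Δ0=-5, Δ1=10/3, Δ2=-3, Δ3=-5/2
row 1: diag=8, rhs=50; c'=3/8, d'=25/4
row 2: denom=8−3·3/8=55/8; d'=(-38−3·25/4)/(55/8)=-454/55
row 3: denom=6−1·8/55=322/55; d'=(3−1·-454/55)/(322/55)=619/322
back: M3=619/322
back: M2=-454/55−8/55·619/322=-1374/161
back: M1=25/4−3/8·-1374/161=3043/322
M: M0=0, M1=3043/322, M2=-1374/161, M3=619/322, M4=0
seg 0: a=0, c=M0/2=0, d=(M1−M0)/(6·1)=3043/1932, b=Δ0−h0·(2M0+M1)/6=-12703/1932
seg 1: a=-5, c=M1/2=3043/644, d=(M2−M1)/(6·3)=-5791/5796, b=Δ1−h1·(2M1+M2)/6=-1787/966
seg 2: a=5, c=M2/2=-687/161, d=(M3−M2)/(6·1)=481/276, b=Δ2−h2·(2M2+M3)/6=-919/1932
seg 3: a=2, c=M3/2=619/644, d=(M4−M3)/(6·2)=-619/3864, b=Δ3−h3·(2M3+M4)/6=-3653/966
t_q=1/4 → seg 0, τ=1/4; S=0+-12703/1932·τ+0·τ²+3043/1932·τ³=-66735/41216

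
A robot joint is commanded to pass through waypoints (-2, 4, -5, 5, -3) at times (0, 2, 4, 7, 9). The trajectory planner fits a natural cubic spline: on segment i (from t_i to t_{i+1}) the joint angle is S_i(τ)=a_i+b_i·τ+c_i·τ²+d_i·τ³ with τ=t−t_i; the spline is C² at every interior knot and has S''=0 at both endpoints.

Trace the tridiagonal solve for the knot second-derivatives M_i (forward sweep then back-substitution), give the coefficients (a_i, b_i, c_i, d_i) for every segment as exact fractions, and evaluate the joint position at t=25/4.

  seg 0: a=-2 b=11491/2064 c=0 d=-5299/8256
  seg 1: a=4 b=-2203/1032 c=-5299/1376 d=11015/8256
  seg 2: a=-5 b=-3155/2064 c=1429/344 d=-581/688
  seg 3: a=5 b=307/516 c=-2371/688 d=2371/4128
S(25/4) = 130843/44032

Δ: Δ0=3, Δ1=-9/2, Δ2=10/3, Δ3=-4
row 1: diag=8, rhs=-45; c'=1/4, d'=-45/8
row 2: denom=10−2·1/4=19/2; d'=(47−2·-45/8)/(19/2)=233/38
row 3: denom=10−3·6/19=172/19; d'=(-44−3·233/38)/(172/19)=-2371/344
back: M3=-2371/344
back: M2=233/38−6/19·-2371/344=1429/172
back: M1=-45/8−1/4·1429/172=-5299/688
M: M0=0, M1=-5299/688, M2=1429/172, M3=-2371/344, M4=0
seg 0: a=-2, c=M0/2=0, d=(M1−M0)/(6·2)=-5299/8256, b=Δ0−h0·(2M0+M1)/6=11491/2064
seg 1: a=4, c=M1/2=-5299/1376, d=(M2−M1)/(6·2)=11015/8256, b=Δ1−h1·(2M1+M2)/6=-2203/1032
seg 2: a=-5, c=M2/2=1429/344, d=(M3−M2)/(6·3)=-581/688, b=Δ2−h2·(2M2+M3)/6=-3155/2064
seg 3: a=5, c=M3/2=-2371/688, d=(M4−M3)/(6·2)=2371/4128, b=Δ3−h3·(2M3+M4)/6=307/516
t_q=25/4 → seg 2, τ=9/4; S=-5+-3155/2064·τ+1429/344·τ²+-581/688·τ³=130843/44032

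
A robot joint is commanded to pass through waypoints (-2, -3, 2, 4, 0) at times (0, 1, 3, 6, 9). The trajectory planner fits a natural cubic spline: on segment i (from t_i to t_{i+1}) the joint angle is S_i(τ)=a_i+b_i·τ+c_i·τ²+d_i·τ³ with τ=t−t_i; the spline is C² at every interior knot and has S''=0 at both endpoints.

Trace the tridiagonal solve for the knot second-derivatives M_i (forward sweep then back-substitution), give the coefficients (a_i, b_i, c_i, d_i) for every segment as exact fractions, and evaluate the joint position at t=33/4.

Δ: Δ0=-1, Δ1=5/2, Δ2=2/3, Δ3=-4/3
row 1: diag=6, rhs=21; c'=1/3, d'=7/2
row 2: denom=10−2·1/3=28/3; d'=(-11−2·7/2)/(28/3)=-27/14
row 3: denom=12−3·9/28=309/28; d'=(-12−3·-27/14)/(309/28)=-58/103
back: M3=-58/103
back: M2=-27/14−9/28·-58/103=-180/103
back: M1=7/2−1/3·-180/103=841/206
M: M0=0, M1=841/206, M2=-180/103, M3=-58/103, M4=0
seg 0: a=-2, c=M0/2=0, d=(M1−M0)/(6·1)=841/1236, b=Δ0−h0·(2M0+M1)/6=-2077/1236
seg 1: a=-3, c=M1/2=841/412, d=(M2−M1)/(6·2)=-1201/2472, b=Δ1−h1·(2M1+M2)/6=223/618
seg 2: a=2, c=M2/2=-90/103, d=(M3−M2)/(6·3)=61/927, b=Δ2−h2·(2M2+M3)/6=833/309
seg 3: a=4, c=M3/2=-29/103, d=(M4−M3)/(6·3)=29/927, b=Δ3−h3·(2M3+M4)/6=-238/309
t_q=33/4 → seg 3, τ=9/4; S=4+-238/309·τ+-29/103·τ²+29/927·τ³=7897/6592

  seg 0: a=-2 b=-2077/1236 c=0 d=841/1236
  seg 1: a=-3 b=223/618 c=841/412 d=-1201/2472
  seg 2: a=2 b=833/309 c=-90/103 d=61/927
  seg 3: a=4 b=-238/309 c=-29/103 d=29/927
S(33/4) = 7897/6592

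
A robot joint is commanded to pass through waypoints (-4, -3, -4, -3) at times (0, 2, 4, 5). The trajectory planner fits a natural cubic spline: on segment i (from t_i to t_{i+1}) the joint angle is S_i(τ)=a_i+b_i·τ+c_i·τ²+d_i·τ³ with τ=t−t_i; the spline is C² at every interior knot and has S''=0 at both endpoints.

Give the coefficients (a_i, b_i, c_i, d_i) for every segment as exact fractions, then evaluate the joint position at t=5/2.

  seg 0: a=-4 b=10/11 c=0 d=-9/88
  seg 1: a=-3 b=-7/22 c=-27/44 d=23/88
  seg 2: a=-4 b=4/11 c=21/22 d=-7/22
S(5/2) = -2309/704

Δ: Δ0=1/2, Δ1=-1/2, Δ2=1
row 1: diag=8, rhs=-6; c'=1/4, d'=-3/4
row 2: denom=6−2·1/4=11/2; d'=(9−2·-3/4)/(11/2)=21/11
back: M2=21/11
back: M1=-3/4−1/4·21/11=-27/22
M: M0=0, M1=-27/22, M2=21/11, M3=0
seg 0: a=-4, c=M0/2=0, d=(M1−M0)/(6·2)=-9/88, b=Δ0−h0·(2M0+M1)/6=10/11
seg 1: a=-3, c=M1/2=-27/44, d=(M2−M1)/(6·2)=23/88, b=Δ1−h1·(2M1+M2)/6=-7/22
seg 2: a=-4, c=M2/2=21/22, d=(M3−M2)/(6·1)=-7/22, b=Δ2−h2·(2M2+M3)/6=4/11
t_q=5/2 → seg 1, τ=1/2; S=-3+-7/22·τ+-27/44·τ²+23/88·τ³=-2309/704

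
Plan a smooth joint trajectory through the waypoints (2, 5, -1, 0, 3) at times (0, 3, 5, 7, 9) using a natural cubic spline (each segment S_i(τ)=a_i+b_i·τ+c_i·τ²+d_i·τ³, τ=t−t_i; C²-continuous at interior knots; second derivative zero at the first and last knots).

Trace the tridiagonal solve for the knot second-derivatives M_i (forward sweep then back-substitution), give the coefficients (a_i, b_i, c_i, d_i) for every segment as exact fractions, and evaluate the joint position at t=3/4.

Δ: Δ0=1, Δ1=-3, Δ2=1/2, Δ3=3/2
row 1: diag=10, rhs=-24; c'=1/5, d'=-12/5
row 2: denom=8−2·1/5=38/5; d'=(21−2·-12/5)/(38/5)=129/38
row 3: denom=8−2·5/19=142/19; d'=(6−2·129/38)/(142/19)=-15/142
back: M3=-15/142
back: M2=129/38−5/19·-15/142=243/71
back: M1=-12/5−1/5·243/71=-219/71
M: M0=0, M1=-219/71, M2=243/71, M3=-15/142, M4=0
seg 0: a=2, c=M0/2=0, d=(M1−M0)/(6·3)=-73/426, b=Δ0−h0·(2M0+M1)/6=361/142
seg 1: a=5, c=M1/2=-219/142, d=(M2−M1)/(6·2)=77/142, b=Δ1−h1·(2M1+M2)/6=-148/71
seg 2: a=-1, c=M2/2=243/142, d=(M3−M2)/(6·2)=-167/568, b=Δ2−h2·(2M2+M3)/6=-124/71
seg 3: a=0, c=M3/2=-15/284, d=(M4−M3)/(6·2)=5/568, b=Δ3−h3·(2M3+M4)/6=223/142
t_q=3/4 → seg 0, τ=3/4; S=2+361/142·τ+0·τ²+-73/426·τ³=34847/9088

  seg 0: a=2 b=361/142 c=0 d=-73/426
  seg 1: a=5 b=-148/71 c=-219/142 d=77/142
  seg 2: a=-1 b=-124/71 c=243/142 d=-167/568
  seg 3: a=0 b=223/142 c=-15/284 d=5/568
S(3/4) = 34847/9088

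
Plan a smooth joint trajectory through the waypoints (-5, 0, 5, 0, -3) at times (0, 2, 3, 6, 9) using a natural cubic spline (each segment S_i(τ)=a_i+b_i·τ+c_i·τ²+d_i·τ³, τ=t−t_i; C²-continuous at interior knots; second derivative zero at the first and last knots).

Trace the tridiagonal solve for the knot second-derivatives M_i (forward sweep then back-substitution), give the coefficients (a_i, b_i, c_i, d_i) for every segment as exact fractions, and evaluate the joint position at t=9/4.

  seg 0: a=-5 b=338/255 c=0 d=599/2040
  seg 1: a=0 b=2473/510 c=599/340 d=-1643/1020
  seg 2: a=5 b=3611/1020 c=-261/85 d=817/1836
  seg 3: a=0 b=-1463/510 c=953/1020 d=-953/9180
S(9/4) = 28227/21760

Δ: Δ0=5/2, Δ1=5, Δ2=-5/3, Δ3=-1
row 1: diag=6, rhs=15; c'=1/6, d'=5/2
row 2: denom=8−1·1/6=47/6; d'=(-40−1·5/2)/(47/6)=-255/47
row 3: denom=12−3·18/47=510/47; d'=(4−3·-255/47)/(510/47)=953/510
back: M3=953/510
back: M2=-255/47−18/47·953/510=-522/85
back: M1=5/2−1/6·-522/85=599/170
M: M0=0, M1=599/170, M2=-522/85, M3=953/510, M4=0
seg 0: a=-5, c=M0/2=0, d=(M1−M0)/(6·2)=599/2040, b=Δ0−h0·(2M0+M1)/6=338/255
seg 1: a=0, c=M1/2=599/340, d=(M2−M1)/(6·1)=-1643/1020, b=Δ1−h1·(2M1+M2)/6=2473/510
seg 2: a=5, c=M2/2=-261/85, d=(M3−M2)/(6·3)=817/1836, b=Δ2−h2·(2M2+M3)/6=3611/1020
seg 3: a=0, c=M3/2=953/1020, d=(M4−M3)/(6·3)=-953/9180, b=Δ3−h3·(2M3+M4)/6=-1463/510
t_q=9/4 → seg 1, τ=1/4; S=0+2473/510·τ+599/340·τ²+-1643/1020·τ³=28227/21760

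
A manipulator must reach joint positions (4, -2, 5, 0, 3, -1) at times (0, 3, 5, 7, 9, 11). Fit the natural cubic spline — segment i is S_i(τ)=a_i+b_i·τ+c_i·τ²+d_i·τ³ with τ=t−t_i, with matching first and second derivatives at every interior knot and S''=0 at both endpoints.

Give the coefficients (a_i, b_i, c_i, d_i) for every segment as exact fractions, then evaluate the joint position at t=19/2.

  seg 0: a=4 b=-925/212 c=0 d=167/636
  seg 1: a=-2 b=289/106 c=501/212 d=-419/424
  seg 2: a=5 b=17/53 c=-189/53 d=457/424
  seg 3: a=0 b=-107/106 c=615/212 d=-349/424
  seg 4: a=3 b=38/53 c=-108/53 d=18/53
S(19/2) = 613/212

Δ: Δ0=-2, Δ1=7/2, Δ2=-5/2, Δ3=3/2, Δ4=-2
row 1: diag=10, rhs=33; c'=1/5, d'=33/10
row 2: denom=8−2·1/5=38/5; d'=(-36−2·33/10)/(38/5)=-213/38
row 3: denom=8−2·5/19=142/19; d'=(24−2·-213/38)/(142/19)=669/142
row 4: denom=8−2·19/71=530/71; d'=(-21−2·669/142)/(530/71)=-216/53
back: M4=-216/53
back: M3=669/142−19/71·-216/53=615/106
back: M2=-213/38−5/19·615/106=-378/53
back: M1=33/10−1/5·-378/53=501/106
M: M0=0, M1=501/106, M2=-378/53, M3=615/106, M4=-216/53, M5=0
seg 0: a=4, c=M0/2=0, d=(M1−M0)/(6·3)=167/636, b=Δ0−h0·(2M0+M1)/6=-925/212
seg 1: a=-2, c=M1/2=501/212, d=(M2−M1)/(6·2)=-419/424, b=Δ1−h1·(2M1+M2)/6=289/106
seg 2: a=5, c=M2/2=-189/53, d=(M3−M2)/(6·2)=457/424, b=Δ2−h2·(2M2+M3)/6=17/53
seg 3: a=0, c=M3/2=615/212, d=(M4−M3)/(6·2)=-349/424, b=Δ3−h3·(2M3+M4)/6=-107/106
seg 4: a=3, c=M4/2=-108/53, d=(M5−M4)/(6·2)=18/53, b=Δ4−h4·(2M4+M5)/6=38/53
t_q=19/2 → seg 4, τ=1/2; S=3+38/53·τ+-108/53·τ²+18/53·τ³=613/212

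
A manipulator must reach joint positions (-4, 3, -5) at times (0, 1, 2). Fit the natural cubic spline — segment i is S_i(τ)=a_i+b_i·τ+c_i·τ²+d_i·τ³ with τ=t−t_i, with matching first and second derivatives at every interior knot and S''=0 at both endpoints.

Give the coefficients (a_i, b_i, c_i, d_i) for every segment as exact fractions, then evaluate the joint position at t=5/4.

  seg 0: a=-4 b=43/4 c=0 d=-15/4
  seg 1: a=3 b=-1/2 c=-45/4 d=15/4
S(5/4) = 571/256

Δ: Δ0=7, Δ1=-8
row 1: diag=4, rhs=-90; c'=1/4, d'=-45/2
back: M1=-45/2
M: M0=0, M1=-45/2, M2=0
seg 0: a=-4, c=M0/2=0, d=(M1−M0)/(6·1)=-15/4, b=Δ0−h0·(2M0+M1)/6=43/4
seg 1: a=3, c=M1/2=-45/4, d=(M2−M1)/(6·1)=15/4, b=Δ1−h1·(2M1+M2)/6=-1/2
t_q=5/4 → seg 1, τ=1/4; S=3+-1/2·τ+-45/4·τ²+15/4·τ³=571/256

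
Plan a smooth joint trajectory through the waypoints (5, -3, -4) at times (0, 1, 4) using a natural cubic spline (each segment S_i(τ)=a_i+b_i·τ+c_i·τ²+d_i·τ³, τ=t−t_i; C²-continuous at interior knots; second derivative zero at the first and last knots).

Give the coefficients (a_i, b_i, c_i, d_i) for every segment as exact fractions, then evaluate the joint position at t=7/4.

  seg 0: a=5 b=-215/24 c=0 d=23/24
  seg 1: a=-3 b=-73/12 c=23/8 d=-23/72
S(7/4) = -3113/512

Δ: Δ0=-8, Δ1=-1/3
row 1: diag=8, rhs=46; c'=3/8, d'=23/4
back: M1=23/4
M: M0=0, M1=23/4, M2=0
seg 0: a=5, c=M0/2=0, d=(M1−M0)/(6·1)=23/24, b=Δ0−h0·(2M0+M1)/6=-215/24
seg 1: a=-3, c=M1/2=23/8, d=(M2−M1)/(6·3)=-23/72, b=Δ1−h1·(2M1+M2)/6=-73/12
t_q=7/4 → seg 1, τ=3/4; S=-3+-73/12·τ+23/8·τ²+-23/72·τ³=-3113/512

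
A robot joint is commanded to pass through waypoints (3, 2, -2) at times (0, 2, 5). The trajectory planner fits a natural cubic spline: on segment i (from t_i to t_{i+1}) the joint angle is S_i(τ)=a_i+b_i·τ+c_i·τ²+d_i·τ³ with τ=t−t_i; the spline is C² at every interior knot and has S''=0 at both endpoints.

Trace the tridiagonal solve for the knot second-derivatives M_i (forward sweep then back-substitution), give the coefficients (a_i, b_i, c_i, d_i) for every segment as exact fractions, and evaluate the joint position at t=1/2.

  seg 0: a=3 b=-1/3 c=0 d=-1/24
  seg 1: a=2 b=-5/6 c=-1/4 d=1/36
S(1/2) = 181/64

Δ: Δ0=-1/2, Δ1=-4/3
row 1: diag=10, rhs=-5; c'=3/10, d'=-1/2
back: M1=-1/2
M: M0=0, M1=-1/2, M2=0
seg 0: a=3, c=M0/2=0, d=(M1−M0)/(6·2)=-1/24, b=Δ0−h0·(2M0+M1)/6=-1/3
seg 1: a=2, c=M1/2=-1/4, d=(M2−M1)/(6·3)=1/36, b=Δ1−h1·(2M1+M2)/6=-5/6
t_q=1/2 → seg 0, τ=1/2; S=3+-1/3·τ+0·τ²+-1/24·τ³=181/64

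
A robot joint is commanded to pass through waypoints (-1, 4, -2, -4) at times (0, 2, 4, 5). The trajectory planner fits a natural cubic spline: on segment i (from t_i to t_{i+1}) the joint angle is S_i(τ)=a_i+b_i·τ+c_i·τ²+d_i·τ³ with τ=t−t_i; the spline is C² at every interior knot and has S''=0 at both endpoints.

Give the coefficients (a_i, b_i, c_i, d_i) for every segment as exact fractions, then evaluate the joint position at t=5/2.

Δ: Δ0=5/2, Δ1=-3, Δ2=-2
row 1: diag=8, rhs=-33; c'=1/4, d'=-33/8
row 2: denom=6−2·1/4=11/2; d'=(6−2·-33/8)/(11/2)=57/22
back: M2=57/22
back: M1=-33/8−1/4·57/22=-105/22
M: M0=0, M1=-105/22, M2=57/22, M3=0
seg 0: a=-1, c=M0/2=0, d=(M1−M0)/(6·2)=-35/88, b=Δ0−h0·(2M0+M1)/6=45/11
seg 1: a=4, c=M1/2=-105/44, d=(M2−M1)/(6·2)=27/44, b=Δ1−h1·(2M1+M2)/6=-15/22
seg 2: a=-2, c=M2/2=57/44, d=(M3−M2)/(6·1)=-19/44, b=Δ2−h2·(2M2+M3)/6=-63/22
t_q=5/2 → seg 1, τ=1/2; S=4+-15/22·τ+-105/44·τ²+27/44·τ³=1105/352

  seg 0: a=-1 b=45/11 c=0 d=-35/88
  seg 1: a=4 b=-15/22 c=-105/44 d=27/44
  seg 2: a=-2 b=-63/22 c=57/44 d=-19/44
S(5/2) = 1105/352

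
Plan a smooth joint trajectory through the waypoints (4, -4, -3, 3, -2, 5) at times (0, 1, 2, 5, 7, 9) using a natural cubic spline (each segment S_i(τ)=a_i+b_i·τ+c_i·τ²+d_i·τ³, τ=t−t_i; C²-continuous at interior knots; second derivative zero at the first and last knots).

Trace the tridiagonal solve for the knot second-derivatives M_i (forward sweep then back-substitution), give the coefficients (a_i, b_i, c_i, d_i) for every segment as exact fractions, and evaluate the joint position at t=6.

  seg 0: a=4 b=-5287/517 c=0 d=1151/517
  seg 1: a=-4 b=-1834/517 c=3453/517 d=-1102/517
  seg 2: a=-3 b=1766/517 c=147/517 d=-391/1551
  seg 3: a=3 b=-871/517 c=-1026/517 d=3261/4136
  seg 4: a=-2 b=-167/1034 c=5679/2068 d=-1893/4136
S(6) = 493/4136

Δ: Δ0=-8, Δ1=1, Δ2=2, Δ3=-5/2, Δ4=7/2
row 1: diag=4, rhs=54; c'=1/4, d'=27/2
row 2: denom=8−1·1/4=31/4; d'=(6−1·27/2)/(31/4)=-30/31
row 3: denom=10−3·12/31=274/31; d'=(-27−3·-30/31)/(274/31)=-747/274
row 4: denom=8−2·31/137=1034/137; d'=(36−2·-747/274)/(1034/137)=5679/1034
back: M4=5679/1034
back: M3=-747/274−31/137·5679/1034=-2052/517
back: M2=-30/31−12/31·-2052/517=294/517
back: M1=27/2−1/4·294/517=6906/517
M: M0=0, M1=6906/517, M2=294/517, M3=-2052/517, M4=5679/1034, M5=0
seg 0: a=4, c=M0/2=0, d=(M1−M0)/(6·1)=1151/517, b=Δ0−h0·(2M0+M1)/6=-5287/517
seg 1: a=-4, c=M1/2=3453/517, d=(M2−M1)/(6·1)=-1102/517, b=Δ1−h1·(2M1+M2)/6=-1834/517
seg 2: a=-3, c=M2/2=147/517, d=(M3−M2)/(6·3)=-391/1551, b=Δ2−h2·(2M2+M3)/6=1766/517
seg 3: a=3, c=M3/2=-1026/517, d=(M4−M3)/(6·2)=3261/4136, b=Δ3−h3·(2M3+M4)/6=-871/517
seg 4: a=-2, c=M4/2=5679/2068, d=(M5−M4)/(6·2)=-1893/4136, b=Δ4−h4·(2M4+M5)/6=-167/1034
t_q=6 → seg 3, τ=1; S=3+-871/517·τ+-1026/517·τ²+3261/4136·τ³=493/4136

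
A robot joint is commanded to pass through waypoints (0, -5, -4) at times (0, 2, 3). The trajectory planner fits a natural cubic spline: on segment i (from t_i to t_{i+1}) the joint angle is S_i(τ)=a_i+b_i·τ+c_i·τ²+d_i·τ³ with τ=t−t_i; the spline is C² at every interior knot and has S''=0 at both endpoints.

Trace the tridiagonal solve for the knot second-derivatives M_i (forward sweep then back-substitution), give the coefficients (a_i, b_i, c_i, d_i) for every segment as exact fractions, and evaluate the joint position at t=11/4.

  seg 0: a=0 b=-11/3 c=0 d=7/24
  seg 1: a=-5 b=-1/6 c=7/4 d=-7/12
S(11/4) = -1123/256

Δ: Δ0=-5/2, Δ1=1
row 1: diag=6, rhs=21; c'=1/6, d'=7/2
back: M1=7/2
M: M0=0, M1=7/2, M2=0
seg 0: a=0, c=M0/2=0, d=(M1−M0)/(6·2)=7/24, b=Δ0−h0·(2M0+M1)/6=-11/3
seg 1: a=-5, c=M1/2=7/4, d=(M2−M1)/(6·1)=-7/12, b=Δ1−h1·(2M1+M2)/6=-1/6
t_q=11/4 → seg 1, τ=3/4; S=-5+-1/6·τ+7/4·τ²+-7/12·τ³=-1123/256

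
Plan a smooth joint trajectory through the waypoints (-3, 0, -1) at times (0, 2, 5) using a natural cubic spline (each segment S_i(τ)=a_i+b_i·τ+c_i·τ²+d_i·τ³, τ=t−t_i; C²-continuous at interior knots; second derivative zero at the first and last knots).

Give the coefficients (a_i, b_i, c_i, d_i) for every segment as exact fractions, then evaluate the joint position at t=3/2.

  seg 0: a=-3 b=28/15 c=0 d=-11/120
  seg 1: a=0 b=23/30 c=-11/20 d=11/180
S(3/2) = -163/320

Δ: Δ0=3/2, Δ1=-1/3
row 1: diag=10, rhs=-11; c'=3/10, d'=-11/10
back: M1=-11/10
M: M0=0, M1=-11/10, M2=0
seg 0: a=-3, c=M0/2=0, d=(M1−M0)/(6·2)=-11/120, b=Δ0−h0·(2M0+M1)/6=28/15
seg 1: a=0, c=M1/2=-11/20, d=(M2−M1)/(6·3)=11/180, b=Δ1−h1·(2M1+M2)/6=23/30
t_q=3/2 → seg 0, τ=3/2; S=-3+28/15·τ+0·τ²+-11/120·τ³=-163/320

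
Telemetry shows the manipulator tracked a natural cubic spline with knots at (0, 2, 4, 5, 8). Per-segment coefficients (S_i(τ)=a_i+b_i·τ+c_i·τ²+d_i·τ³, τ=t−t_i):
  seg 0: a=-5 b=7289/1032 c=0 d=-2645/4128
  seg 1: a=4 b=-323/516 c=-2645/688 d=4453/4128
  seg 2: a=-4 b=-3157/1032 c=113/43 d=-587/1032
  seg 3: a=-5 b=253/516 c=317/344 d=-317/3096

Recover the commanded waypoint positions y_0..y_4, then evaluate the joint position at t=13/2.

y_0=-5 y_1=4 y_2=-4 y_3=-5 y_4=2
S(13/2) = -6981/2752

y_0 = S_0(0) = a_0 = -5
y_1 = S_1(0) = a_1 = 4
y_2 = S_2(0) = a_2 = -4
y_3 = S_3(0) = a_3 = -5
y_4 = S_3(3) = 2
t_q=13/2 is in segment 3 (τ=3/2); S_3(τ)=-6981/2752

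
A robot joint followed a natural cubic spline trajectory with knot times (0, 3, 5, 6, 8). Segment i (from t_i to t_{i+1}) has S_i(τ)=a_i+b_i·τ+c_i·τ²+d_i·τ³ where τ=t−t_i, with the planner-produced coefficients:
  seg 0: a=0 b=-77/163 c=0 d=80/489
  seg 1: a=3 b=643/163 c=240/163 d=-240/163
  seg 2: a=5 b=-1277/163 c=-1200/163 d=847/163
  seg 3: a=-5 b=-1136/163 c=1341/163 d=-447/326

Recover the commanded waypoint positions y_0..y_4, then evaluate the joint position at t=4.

y_0=0 y_1=3 y_2=5 y_3=-5 y_4=3
S(4) = 1132/163

y_0 = S_0(0) = a_0 = 0
y_1 = S_1(0) = a_1 = 3
y_2 = S_2(0) = a_2 = 5
y_3 = S_3(0) = a_3 = -5
y_4 = S_3(2) = 3
t_q=4 is in segment 1 (τ=1); S_1(τ)=1132/163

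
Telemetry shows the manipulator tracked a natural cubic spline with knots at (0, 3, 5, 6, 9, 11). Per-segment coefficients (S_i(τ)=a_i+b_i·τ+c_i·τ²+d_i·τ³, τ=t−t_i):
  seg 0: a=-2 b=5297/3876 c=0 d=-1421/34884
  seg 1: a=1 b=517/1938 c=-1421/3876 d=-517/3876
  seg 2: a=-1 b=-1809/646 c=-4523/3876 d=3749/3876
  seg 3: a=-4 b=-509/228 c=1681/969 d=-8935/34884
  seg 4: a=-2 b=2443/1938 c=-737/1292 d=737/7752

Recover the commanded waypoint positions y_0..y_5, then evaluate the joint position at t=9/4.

y_0=-2 y_1=1 y_2=-1 y_3=-4 y_4=-2 y_5=-1
S(9/4) = 50513/82688

y_0 = S_0(0) = a_0 = -2
y_1 = S_1(0) = a_1 = 1
y_2 = S_2(0) = a_2 = -1
y_3 = S_3(0) = a_3 = -4
y_4 = S_4(0) = a_4 = -2
y_5 = S_4(2) = -1
t_q=9/4 is in segment 0 (τ=9/4); S_0(τ)=50513/82688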